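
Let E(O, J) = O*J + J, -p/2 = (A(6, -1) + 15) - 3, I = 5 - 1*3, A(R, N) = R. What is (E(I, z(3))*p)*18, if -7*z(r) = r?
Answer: 5832/7 ≈ 833.14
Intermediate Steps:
I = 2 (I = 5 - 3 = 2)
z(r) = -r/7
p = -36 (p = -2*((6 + 15) - 3) = -2*(21 - 3) = -2*18 = -36)
E(O, J) = J + J*O (E(O, J) = J*O + J = J + J*O)
(E(I, z(3))*p)*18 = (((-⅐*3)*(1 + 2))*(-36))*18 = (-3/7*3*(-36))*18 = -9/7*(-36)*18 = (324/7)*18 = 5832/7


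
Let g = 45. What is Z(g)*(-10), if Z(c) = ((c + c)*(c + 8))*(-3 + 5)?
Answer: -95400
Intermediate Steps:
Z(c) = 4*c*(8 + c) (Z(c) = ((2*c)*(8 + c))*2 = (2*c*(8 + c))*2 = 4*c*(8 + c))
Z(g)*(-10) = (4*45*(8 + 45))*(-10) = (4*45*53)*(-10) = 9540*(-10) = -95400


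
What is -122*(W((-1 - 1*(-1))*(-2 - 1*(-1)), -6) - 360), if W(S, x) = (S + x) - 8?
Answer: 45628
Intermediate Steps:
W(S, x) = -8 + S + x
-122*(W((-1 - 1*(-1))*(-2 - 1*(-1)), -6) - 360) = -122*((-8 + (-1 - 1*(-1))*(-2 - 1*(-1)) - 6) - 360) = -122*((-8 + (-1 + 1)*(-2 + 1) - 6) - 360) = -122*((-8 + 0*(-1) - 6) - 360) = -122*((-8 + 0 - 6) - 360) = -122*(-14 - 360) = -122*(-374) = 45628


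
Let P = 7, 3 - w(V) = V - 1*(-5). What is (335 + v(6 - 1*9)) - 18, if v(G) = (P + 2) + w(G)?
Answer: 327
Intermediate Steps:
w(V) = -2 - V (w(V) = 3 - (V - 1*(-5)) = 3 - (V + 5) = 3 - (5 + V) = 3 + (-5 - V) = -2 - V)
v(G) = 7 - G (v(G) = (7 + 2) + (-2 - G) = 9 + (-2 - G) = 7 - G)
(335 + v(6 - 1*9)) - 18 = (335 + (7 - (6 - 1*9))) - 18 = (335 + (7 - (6 - 9))) - 18 = (335 + (7 - 1*(-3))) - 18 = (335 + (7 + 3)) - 18 = (335 + 10) - 18 = 345 - 18 = 327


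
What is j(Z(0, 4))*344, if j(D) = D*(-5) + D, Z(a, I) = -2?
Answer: 2752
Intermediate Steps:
j(D) = -4*D (j(D) = -5*D + D = -4*D)
j(Z(0, 4))*344 = -4*(-2)*344 = 8*344 = 2752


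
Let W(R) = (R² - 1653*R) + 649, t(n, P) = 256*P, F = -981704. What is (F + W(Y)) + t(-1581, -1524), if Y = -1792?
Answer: 4802241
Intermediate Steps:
W(R) = 649 + R² - 1653*R
(F + W(Y)) + t(-1581, -1524) = (-981704 + (649 + (-1792)² - 1653*(-1792))) + 256*(-1524) = (-981704 + (649 + 3211264 + 2962176)) - 390144 = (-981704 + 6174089) - 390144 = 5192385 - 390144 = 4802241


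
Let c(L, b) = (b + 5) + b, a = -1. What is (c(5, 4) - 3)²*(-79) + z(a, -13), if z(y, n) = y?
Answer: -7901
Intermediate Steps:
c(L, b) = 5 + 2*b (c(L, b) = (5 + b) + b = 5 + 2*b)
(c(5, 4) - 3)²*(-79) + z(a, -13) = ((5 + 2*4) - 3)²*(-79) - 1 = ((5 + 8) - 3)²*(-79) - 1 = (13 - 3)²*(-79) - 1 = 10²*(-79) - 1 = 100*(-79) - 1 = -7900 - 1 = -7901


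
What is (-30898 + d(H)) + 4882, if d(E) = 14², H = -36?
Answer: -25820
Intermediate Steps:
d(E) = 196
(-30898 + d(H)) + 4882 = (-30898 + 196) + 4882 = -30702 + 4882 = -25820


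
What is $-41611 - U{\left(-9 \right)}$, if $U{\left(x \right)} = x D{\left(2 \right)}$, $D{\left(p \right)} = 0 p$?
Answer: $-41611$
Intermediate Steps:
$D{\left(p \right)} = 0$
$U{\left(x \right)} = 0$ ($U{\left(x \right)} = x 0 = 0$)
$-41611 - U{\left(-9 \right)} = -41611 - 0 = -41611 + 0 = -41611$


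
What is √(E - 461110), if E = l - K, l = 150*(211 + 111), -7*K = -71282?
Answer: 2*I*√5181666/7 ≈ 650.38*I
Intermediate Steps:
K = 71282/7 (K = -⅐*(-71282) = 71282/7 ≈ 10183.)
l = 48300 (l = 150*322 = 48300)
E = 266818/7 (E = 48300 - 1*71282/7 = 48300 - 71282/7 = 266818/7 ≈ 38117.)
√(E - 461110) = √(266818/7 - 461110) = √(-2960952/7) = 2*I*√5181666/7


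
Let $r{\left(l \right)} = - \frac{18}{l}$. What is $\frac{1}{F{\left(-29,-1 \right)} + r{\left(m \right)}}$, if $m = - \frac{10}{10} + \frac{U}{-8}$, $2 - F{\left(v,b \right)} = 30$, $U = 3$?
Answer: $- \frac{11}{164} \approx -0.067073$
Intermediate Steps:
$F{\left(v,b \right)} = -28$ ($F{\left(v,b \right)} = 2 - 30 = -28$)
$m = - \frac{11}{8}$ ($m = - \frac{10}{10} + \frac{3}{-8} = \left(-10\right) \frac{1}{10} + 3 \left(- \frac{1}{8}\right) = -1 - \frac{3}{8} = - \frac{11}{8} \approx -1.375$)
$\frac{1}{F{\left(-29,-1 \right)} + r{\left(m \right)}} = \frac{1}{-28 - \frac{18}{- \frac{11}{8}}} = \frac{1}{-28 - - \frac{144}{11}} = \frac{1}{-28 + \frac{144}{11}} = \frac{1}{- \frac{164}{11}} = - \frac{11}{164}$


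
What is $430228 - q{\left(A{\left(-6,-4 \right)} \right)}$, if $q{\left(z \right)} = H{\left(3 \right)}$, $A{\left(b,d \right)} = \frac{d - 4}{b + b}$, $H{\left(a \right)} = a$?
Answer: $430225$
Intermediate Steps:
$A{\left(b,d \right)} = \frac{-4 + d}{2 b}$
$q{\left(z \right)} = 3$
$430228 - q{\left(A{\left(-6,-4 \right)} \right)} = 430228 - 3 = 430225$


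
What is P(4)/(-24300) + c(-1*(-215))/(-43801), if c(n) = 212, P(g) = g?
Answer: -1331701/266091075 ≈ -0.0050047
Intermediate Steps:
P(4)/(-24300) + c(-1*(-215))/(-43801) = 4/(-24300) + 212/(-43801) = 4*(-1/24300) + 212*(-1/43801) = -1/6075 - 212/43801 = -1331701/266091075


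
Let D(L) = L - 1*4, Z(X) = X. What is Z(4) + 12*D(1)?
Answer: -32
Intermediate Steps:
D(L) = -4 + L (D(L) = L - 4 = -4 + L)
Z(4) + 12*D(1) = 4 + 12*(-4 + 1) = 4 + 12*(-3) = 4 - 36 = -32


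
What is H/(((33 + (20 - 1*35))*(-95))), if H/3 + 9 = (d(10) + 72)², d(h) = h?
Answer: -1343/114 ≈ -11.781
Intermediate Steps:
H = 20145 (H = -27 + 3*(10 + 72)² = -27 + 3*82² = -27 + 3*6724 = -27 + 20172 = 20145)
H/(((33 + (20 - 1*35))*(-95))) = 20145/(((33 + (20 - 1*35))*(-95))) = 20145/(((33 + (20 - 35))*(-95))) = 20145/(((33 - 15)*(-95))) = 20145/((18*(-95))) = 20145/(-1710) = 20145*(-1/1710) = -1343/114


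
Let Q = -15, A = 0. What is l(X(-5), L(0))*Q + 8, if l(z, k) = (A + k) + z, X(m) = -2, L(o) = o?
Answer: 38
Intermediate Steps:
l(z, k) = k + z (l(z, k) = (0 + k) + z = k + z)
l(X(-5), L(0))*Q + 8 = (0 - 2)*(-15) + 8 = -2*(-15) + 8 = 30 + 8 = 38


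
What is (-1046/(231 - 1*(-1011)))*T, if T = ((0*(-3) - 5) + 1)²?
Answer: -8368/621 ≈ -13.475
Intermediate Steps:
T = 16 (T = ((0 - 5) + 1)² = (-5 + 1)² = (-4)² = 16)
(-1046/(231 - 1*(-1011)))*T = -1046/(231 - 1*(-1011))*16 = -1046/(231 + 1011)*16 = -1046/1242*16 = -1046*1/1242*16 = -523/621*16 = -8368/621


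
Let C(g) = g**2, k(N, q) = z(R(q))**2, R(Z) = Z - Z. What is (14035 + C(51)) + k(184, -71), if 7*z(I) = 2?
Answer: 815168/49 ≈ 16636.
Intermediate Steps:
R(Z) = 0
z(I) = 2/7 (z(I) = (1/7)*2 = 2/7)
k(N, q) = 4/49 (k(N, q) = (2/7)**2 = 4/49)
(14035 + C(51)) + k(184, -71) = (14035 + 51**2) + 4/49 = (14035 + 2601) + 4/49 = 16636 + 4/49 = 815168/49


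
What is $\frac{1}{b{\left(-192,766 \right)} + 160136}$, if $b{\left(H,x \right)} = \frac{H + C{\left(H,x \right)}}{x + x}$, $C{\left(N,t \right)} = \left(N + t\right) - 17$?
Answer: $\frac{1532}{245328717} \approx 6.2447 \cdot 10^{-6}$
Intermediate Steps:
$C{\left(N,t \right)} = -17 + N + t$
$b{\left(H,x \right)} = \frac{-17 + x + 2 H}{2 x}$ ($b{\left(H,x \right)} = \frac{H + \left(-17 + H + x\right)}{x + x} = \frac{-17 + x + 2 H}{2 x}$)
$\frac{1}{b{\left(-192,766 \right)} + 160136} = \frac{1}{\frac{-17 + 766 + 2 \left(-192\right)}{2 \cdot 766} + 160136} = \frac{1}{\frac{1}{2} \cdot \frac{1}{766} \left(-17 + 766 - 384\right) + 160136} = \frac{1}{\frac{1}{2} \cdot \frac{1}{766} \cdot 365 + 160136} = \frac{1}{\frac{365}{1532} + 160136} = \frac{1}{\frac{245328717}{1532}} = \frac{1532}{245328717}$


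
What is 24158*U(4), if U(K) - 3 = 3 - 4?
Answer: 48316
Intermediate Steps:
U(K) = 2 (U(K) = 3 + (3 - 4) = 3 - 1 = 2)
24158*U(4) = 24158*2 = 48316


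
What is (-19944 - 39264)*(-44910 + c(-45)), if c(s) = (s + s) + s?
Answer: 2667024360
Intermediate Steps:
c(s) = 3*s (c(s) = 2*s + s = 3*s)
(-19944 - 39264)*(-44910 + c(-45)) = (-19944 - 39264)*(-44910 + 3*(-45)) = -59208*(-44910 - 135) = -59208*(-45045) = 2667024360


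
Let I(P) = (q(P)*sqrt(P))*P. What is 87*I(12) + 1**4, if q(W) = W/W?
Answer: 1 + 2088*sqrt(3) ≈ 3617.5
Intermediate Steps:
q(W) = 1
I(P) = P**(3/2) (I(P) = (1*sqrt(P))*P = sqrt(P)*P = P**(3/2))
87*I(12) + 1**4 = 87*12**(3/2) + 1**4 = 87*(24*sqrt(3)) + 1 = 2088*sqrt(3) + 1 = 1 + 2088*sqrt(3)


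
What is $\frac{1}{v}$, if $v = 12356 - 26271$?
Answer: $- \frac{1}{13915} \approx -7.1865 \cdot 10^{-5}$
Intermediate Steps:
$v = -13915$
$\frac{1}{v} = \frac{1}{-13915} = - \frac{1}{13915}$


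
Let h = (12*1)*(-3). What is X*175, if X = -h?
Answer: 6300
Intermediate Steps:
h = -36 (h = 12*(-3) = -36)
X = 36 (X = -1*(-36) = 36)
X*175 = 36*175 = 6300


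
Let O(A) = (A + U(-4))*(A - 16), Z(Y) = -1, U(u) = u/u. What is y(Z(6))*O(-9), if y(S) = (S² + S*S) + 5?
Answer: 1400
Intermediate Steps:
U(u) = 1
y(S) = 5 + 2*S² (y(S) = (S² + S²) + 5 = 2*S² + 5 = 5 + 2*S²)
O(A) = (1 + A)*(-16 + A) (O(A) = (A + 1)*(A - 16) = (1 + A)*(-16 + A))
y(Z(6))*O(-9) = (5 + 2*(-1)²)*(-16 + (-9)² - 15*(-9)) = (5 + 2*1)*(-16 + 81 + 135) = (5 + 2)*200 = 7*200 = 1400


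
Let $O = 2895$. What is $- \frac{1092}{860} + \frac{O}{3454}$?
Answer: $- \frac{320517}{742610} \approx -0.43161$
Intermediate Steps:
$- \frac{1092}{860} + \frac{O}{3454} = - \frac{1092}{860} + \frac{2895}{3454} = \left(-1092\right) \frac{1}{860} + 2895 \cdot \frac{1}{3454} = - \frac{273}{215} + \frac{2895}{3454} = - \frac{320517}{742610}$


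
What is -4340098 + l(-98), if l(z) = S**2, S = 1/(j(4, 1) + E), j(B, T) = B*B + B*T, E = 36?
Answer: -13610547327/3136 ≈ -4.3401e+6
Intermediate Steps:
j(B, T) = B**2 + B*T
S = 1/56 (S = 1/(4*(4 + 1) + 36) = 1/(4*5 + 36) = 1/(20 + 36) = 1/56 ≈ 0.017857)
l(z) = 1/3136 (l(z) = (1/56)**2 = 1/3136)
-4340098 + l(-98) = -4340098 + 1/3136 = -13610547327/3136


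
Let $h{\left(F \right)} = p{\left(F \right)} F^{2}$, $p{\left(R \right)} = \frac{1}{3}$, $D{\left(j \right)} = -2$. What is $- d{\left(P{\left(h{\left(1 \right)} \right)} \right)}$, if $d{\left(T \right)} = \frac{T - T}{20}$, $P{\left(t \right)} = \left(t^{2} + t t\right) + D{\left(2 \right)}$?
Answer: $0$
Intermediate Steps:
$p{\left(R \right)} = \frac{1}{3}$
$h{\left(F \right)} = \frac{F^{2}}{3}$
$P{\left(t \right)} = -2 + 2 t^{2}$ ($P{\left(t \right)} = \left(t^{2} + t t\right) - 2 = \left(t^{2} + t^{2}\right) - 2 = 2 t^{2} - 2 = -2 + 2 t^{2}$)
$d{\left(T \right)} = 0$ ($d{\left(T \right)} = 0 \cdot \frac{1}{20} = 0$)
$- d{\left(P{\left(h{\left(1 \right)} \right)} \right)} = \left(-1\right) 0 = 0$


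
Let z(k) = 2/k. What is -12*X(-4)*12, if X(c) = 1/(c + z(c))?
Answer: 32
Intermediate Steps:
X(c) = 1/(c + 2/c)
-12*X(-4)*12 = -(-48)/(2 + (-4)**2)*12 = -(-48)/(2 + 16)*12 = -(-48)/18*12 = -12*(-2/9)*12 = (8/3)*12 = 32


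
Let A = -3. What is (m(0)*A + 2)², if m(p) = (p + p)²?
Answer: 4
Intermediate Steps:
m(p) = 4*p² (m(p) = (2*p)² = 4*p²)
(m(0)*A + 2)² = ((4*0²)*(-3) + 2)² = ((4*0)*(-3) + 2)² = (0*(-3) + 2)² = (0 + 2)² = 2² = 4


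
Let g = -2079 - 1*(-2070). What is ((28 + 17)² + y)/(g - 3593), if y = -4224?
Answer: 2199/3602 ≈ 0.61049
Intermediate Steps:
g = -9 (g = -2079 + 2070 = -9)
((28 + 17)² + y)/(g - 3593) = ((28 + 17)² - 4224)/(-9 - 3593) = (45² - 4224)/(-3602) = (2025 - 4224)*(-1/3602) = -2199*(-1/3602) = 2199/3602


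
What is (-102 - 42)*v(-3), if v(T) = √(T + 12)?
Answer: -432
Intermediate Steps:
v(T) = √(12 + T)
(-102 - 42)*v(-3) = (-102 - 42)*√(12 - 3) = -144*√9 = -144*3 = -432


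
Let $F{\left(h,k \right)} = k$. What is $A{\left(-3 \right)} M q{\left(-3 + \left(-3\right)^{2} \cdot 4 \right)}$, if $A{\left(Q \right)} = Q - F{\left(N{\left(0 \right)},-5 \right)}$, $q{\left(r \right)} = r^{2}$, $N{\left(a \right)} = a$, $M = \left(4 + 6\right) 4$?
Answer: $87120$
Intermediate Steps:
$M = 40$ ($M = 10 \cdot 4 = 40$)
$A{\left(Q \right)} = 5 + Q$ ($A{\left(Q \right)} = Q - -5 = Q + 5 = 5 + Q$)
$A{\left(-3 \right)} M q{\left(-3 + \left(-3\right)^{2} \cdot 4 \right)} = \left(5 - 3\right) 40 \left(-3 + \left(-3\right)^{2} \cdot 4\right)^{2} = 2 \cdot 40 \left(-3 + 9 \cdot 4\right)^{2} = 80 \left(-3 + 36\right)^{2} = 80 \cdot 33^{2} = 80 \cdot 1089 = 87120$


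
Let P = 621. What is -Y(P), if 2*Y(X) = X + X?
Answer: -621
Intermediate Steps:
Y(X) = X (Y(X) = (X + X)/2 = (2*X)/2 = X)
-Y(P) = -1*621 = -621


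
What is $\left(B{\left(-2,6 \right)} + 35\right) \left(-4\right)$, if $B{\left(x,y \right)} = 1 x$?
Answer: $-132$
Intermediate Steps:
$B{\left(x,y \right)} = x$
$\left(B{\left(-2,6 \right)} + 35\right) \left(-4\right) = \left(-2 + 35\right) \left(-4\right) = 33 \left(-4\right) = -132$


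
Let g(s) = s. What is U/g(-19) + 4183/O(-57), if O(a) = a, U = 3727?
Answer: -15364/57 ≈ -269.54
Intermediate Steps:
U/g(-19) + 4183/O(-57) = 3727/(-19) + 4183/(-57) = 3727*(-1/19) + 4183*(-1/57) = -3727/19 - 4183/57 = -15364/57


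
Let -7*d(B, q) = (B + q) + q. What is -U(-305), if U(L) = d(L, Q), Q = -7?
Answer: -319/7 ≈ -45.571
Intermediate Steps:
d(B, q) = -2*q/7 - B/7 (d(B, q) = -((B + q) + q)/7 = -(B + 2*q)/7 = -2*q/7 - B/7)
U(L) = 2 - L/7 (U(L) = -2/7*(-7) - L/7 = 2 - L/7)
-U(-305) = -(2 - 1/7*(-305)) = -(2 + 305/7) = -1*319/7 = -319/7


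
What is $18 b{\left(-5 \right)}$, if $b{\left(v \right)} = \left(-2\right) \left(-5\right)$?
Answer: $180$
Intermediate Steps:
$b{\left(v \right)} = 10$
$18 b{\left(-5 \right)} = 18 \cdot 10 = 180$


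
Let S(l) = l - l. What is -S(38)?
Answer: 0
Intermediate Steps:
S(l) = 0
-S(38) = -1*0 = 0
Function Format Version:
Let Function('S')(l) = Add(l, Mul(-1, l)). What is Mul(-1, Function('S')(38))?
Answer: 0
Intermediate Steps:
Function('S')(l) = 0
Mul(-1, Function('S')(38)) = Mul(-1, 0) = 0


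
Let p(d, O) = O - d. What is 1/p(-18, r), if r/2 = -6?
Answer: 1/6 ≈ 0.16667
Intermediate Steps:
r = -12 (r = 2*(-6) = -12)
1/p(-18, r) = 1/(-12 - 1*(-18)) = 1/(-12 + 18) = 1/6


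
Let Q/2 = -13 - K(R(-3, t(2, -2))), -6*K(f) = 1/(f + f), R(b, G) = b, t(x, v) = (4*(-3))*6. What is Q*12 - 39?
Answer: -1055/3 ≈ -351.67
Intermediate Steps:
t(x, v) = -72 (t(x, v) = -12*6 = -72)
K(f) = -1/(12*f) (K(f) = -1/(6*(f + f)) = -1/(2*f)/6 = -1/(12*f))
Q = -469/18 (Q = 2*(-13 - (-1)/(12*(-3))) = 2*(-13 - (-1)*(-1)/(12*3)) = 2*(-13 - 1*1/36) = 2*(-13 - 1/36) = 2*(-469/36) = -469/18 ≈ -26.056)
Q*12 - 39 = -469/18*12 - 39 = -938/3 - 39 = -1055/3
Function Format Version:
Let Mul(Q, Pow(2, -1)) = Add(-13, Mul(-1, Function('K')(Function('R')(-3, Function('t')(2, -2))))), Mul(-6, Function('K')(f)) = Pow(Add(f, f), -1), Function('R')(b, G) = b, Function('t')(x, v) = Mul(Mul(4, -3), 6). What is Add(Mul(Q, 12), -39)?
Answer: Rational(-1055, 3) ≈ -351.67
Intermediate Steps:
Function('t')(x, v) = -72 (Function('t')(x, v) = Mul(-12, 6) = -72)
Function('K')(f) = Mul(Rational(-1, 12), Pow(f, -1)) (Function('K')(f) = Mul(Rational(-1, 6), Pow(Add(f, f), -1)) = Mul(Rational(-1, 6), Pow(Mul(2, f), -1)) = Mul(Rational(-1, 6), Mul(Rational(1, 2), Pow(f, -1))) = Mul(Rational(-1, 12), Pow(f, -1)))
Q = Rational(-469, 18) (Q = Mul(2, Add(-13, Mul(-1, Mul(Rational(-1, 12), Pow(-3, -1))))) = Mul(2, Add(-13, Mul(-1, Mul(Rational(-1, 12), Rational(-1, 3))))) = Mul(2, Add(-13, Mul(-1, Rational(1, 36)))) = Mul(2, Add(-13, Rational(-1, 36))) = Mul(2, Rational(-469, 36)) = Rational(-469, 18) ≈ -26.056)
Add(Mul(Q, 12), -39) = Add(Mul(Rational(-469, 18), 12), -39) = Add(Rational(-938, 3), -39) = Rational(-1055, 3)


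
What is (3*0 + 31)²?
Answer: 961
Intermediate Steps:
(3*0 + 31)² = (0 + 31)² = 31² = 961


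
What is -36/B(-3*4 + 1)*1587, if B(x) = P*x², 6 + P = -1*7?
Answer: 57132/1573 ≈ 36.320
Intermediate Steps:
P = -13 (P = -6 - 1*7 = -6 - 7 = -13)
B(x) = -13*x²
-36/B(-3*4 + 1)*1587 = -36*(-1/(13*(-3*4 + 1)²))*1587 = -36*(-1/(13*(-12 + 1)²))*1587 = -36/((-13*(-11)²))*1587 = -36/((-13*121))*1587 = -36/(-1573)*1587 = -36*(-1/1573)*1587 = (36/1573)*1587 = 57132/1573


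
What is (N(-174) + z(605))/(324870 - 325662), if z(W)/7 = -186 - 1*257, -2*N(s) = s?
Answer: 137/36 ≈ 3.8056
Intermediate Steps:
N(s) = -s/2
z(W) = -3101 (z(W) = 7*(-186 - 1*257) = 7*(-186 - 257) = 7*(-443) = -3101)
(N(-174) + z(605))/(324870 - 325662) = (-½*(-174) - 3101)/(324870 - 325662) = (87 - 3101)/(-792) = -3014*(-1/792) = 137/36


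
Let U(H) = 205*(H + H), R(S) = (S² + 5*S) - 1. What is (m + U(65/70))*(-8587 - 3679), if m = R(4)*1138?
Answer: -3452572350/7 ≈ -4.9322e+8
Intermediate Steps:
R(S) = -1 + S² + 5*S
U(H) = 410*H (U(H) = 205*(2*H) = 410*H)
m = 39830 (m = (-1 + 4² + 5*4)*1138 = (-1 + 16 + 20)*1138 = 35*1138 = 39830)
(m + U(65/70))*(-8587 - 3679) = (39830 + 410*(65/70))*(-8587 - 3679) = (39830 + 410*(65*(1/70)))*(-12266) = (39830 + 410*(13/14))*(-12266) = (39830 + 2665/7)*(-12266) = (281475/7)*(-12266) = -3452572350/7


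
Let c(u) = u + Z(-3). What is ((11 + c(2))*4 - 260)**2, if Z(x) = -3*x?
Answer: 29584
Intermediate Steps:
c(u) = 9 + u (c(u) = u - 3*(-3) = u + 9 = 9 + u)
((11 + c(2))*4 - 260)**2 = ((11 + (9 + 2))*4 - 260)**2 = ((11 + 11)*4 - 260)**2 = (22*4 - 260)**2 = (88 - 260)**2 = (-172)**2 = 29584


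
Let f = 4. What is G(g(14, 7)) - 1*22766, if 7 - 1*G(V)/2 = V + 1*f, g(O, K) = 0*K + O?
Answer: -22788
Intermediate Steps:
g(O, K) = O (g(O, K) = 0 + O = O)
G(V) = 6 - 2*V (G(V) = 14 - 2*(V + 1*4) = 14 - 2*(V + 4) = 14 - 2*(4 + V) = 14 + (-8 - 2*V) = 6 - 2*V)
G(g(14, 7)) - 1*22766 = (6 - 2*14) - 1*22766 = (6 - 28) - 22766 = -22 - 22766 = -22788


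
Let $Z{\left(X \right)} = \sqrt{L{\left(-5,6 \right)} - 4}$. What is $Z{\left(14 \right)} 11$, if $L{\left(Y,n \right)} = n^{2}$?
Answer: $44 \sqrt{2} \approx 62.225$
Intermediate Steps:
$Z{\left(X \right)} = 4 \sqrt{2}$ ($Z{\left(X \right)} = \sqrt{6^{2} - 4} = \sqrt{36 - 4} = \sqrt{32} = 4 \sqrt{2}$)
$Z{\left(14 \right)} 11 = 4 \sqrt{2} \cdot 11 = 44 \sqrt{2}$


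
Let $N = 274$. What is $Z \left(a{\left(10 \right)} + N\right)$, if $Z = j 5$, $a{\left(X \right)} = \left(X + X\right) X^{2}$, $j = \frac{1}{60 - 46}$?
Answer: $\frac{5685}{7} \approx 812.14$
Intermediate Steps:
$j = \frac{1}{14} \approx 0.071429$
$a{\left(X \right)} = 2 X^{3}$ ($a{\left(X \right)} = 2 X X^{2} = 2 X^{3}$)
$Z = \frac{5}{14}$ ($Z = \frac{1}{14} \cdot 5 = \frac{5}{14} \approx 0.35714$)
$Z \left(a{\left(10 \right)} + N\right) = \frac{5 \left(2 \cdot 10^{3} + 274\right)}{14} = \frac{5 \left(2 \cdot 1000 + 274\right)}{14} = \frac{5 \left(2000 + 274\right)}{14} = \frac{5}{14} \cdot 2274 = \frac{5685}{7}$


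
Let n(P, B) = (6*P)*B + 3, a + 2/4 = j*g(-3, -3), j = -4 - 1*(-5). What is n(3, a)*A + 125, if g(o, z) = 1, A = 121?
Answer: 1577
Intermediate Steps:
j = 1 (j = -4 + 5 = 1)
a = ½ (a = -½ + 1*1 = -½ + 1 = ½ ≈ 0.50000)
n(P, B) = 3 + 6*B*P (n(P, B) = 6*B*P + 3 = 3 + 6*B*P)
n(3, a)*A + 125 = (3 + 6*(½)*3)*121 + 125 = (3 + 9)*121 + 125 = 12*121 + 125 = 1452 + 125 = 1577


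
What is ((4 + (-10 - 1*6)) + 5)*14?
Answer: -98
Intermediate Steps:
((4 + (-10 - 1*6)) + 5)*14 = ((4 + (-10 - 6)) + 5)*14 = ((4 - 16) + 5)*14 = (-12 + 5)*14 = -7*14 = -98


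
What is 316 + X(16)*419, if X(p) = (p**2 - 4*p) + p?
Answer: 87468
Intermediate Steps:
X(p) = p**2 - 3*p
316 + X(16)*419 = 316 + (16*(-3 + 16))*419 = 316 + (16*13)*419 = 316 + 208*419 = 316 + 87152 = 87468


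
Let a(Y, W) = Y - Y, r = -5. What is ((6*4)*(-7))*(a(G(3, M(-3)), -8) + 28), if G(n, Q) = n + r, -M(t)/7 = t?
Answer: -4704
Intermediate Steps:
M(t) = -7*t
G(n, Q) = -5 + n (G(n, Q) = n - 5 = -5 + n)
a(Y, W) = 0
((6*4)*(-7))*(a(G(3, M(-3)), -8) + 28) = ((6*4)*(-7))*(0 + 28) = (24*(-7))*28 = -168*28 = -4704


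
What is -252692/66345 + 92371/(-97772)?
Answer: -30834556219/6486683340 ≈ -4.7535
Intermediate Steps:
-252692/66345 + 92371/(-97772) = -252692*1/66345 + 92371*(-1/97772) = -252692/66345 - 92371/97772 = -30834556219/6486683340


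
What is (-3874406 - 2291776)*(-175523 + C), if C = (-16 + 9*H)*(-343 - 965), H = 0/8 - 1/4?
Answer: 935113832664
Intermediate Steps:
H = -1/4 (H = 0*(1/8) - 1*1/4 = 0 - 1/4 = -1/4 ≈ -0.25000)
C = 23871 (C = (-16 + 9*(-1/4))*(-343 - 965) = (-16 - 9/4)*(-1308) = -73/4*(-1308) = 23871)
(-3874406 - 2291776)*(-175523 + C) = (-3874406 - 2291776)*(-175523 + 23871) = -6166182*(-151652) = 935113832664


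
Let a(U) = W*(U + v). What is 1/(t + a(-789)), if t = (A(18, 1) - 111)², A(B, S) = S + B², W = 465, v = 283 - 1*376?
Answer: -1/364334 ≈ -2.7447e-6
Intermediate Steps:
v = -93 (v = 283 - 376 = -93)
a(U) = -43245 + 465*U (a(U) = 465*(U - 93) = 465*(-93 + U) = -43245 + 465*U)
t = 45796 (t = ((1 + 18²) - 111)² = ((1 + 324) - 111)² = (325 - 111)² = 214² = 45796)
1/(t + a(-789)) = 1/(45796 + (-43245 + 465*(-789))) = 1/(45796 + (-43245 - 366885)) = 1/(45796 - 410130) = 1/(-364334) = -1/364334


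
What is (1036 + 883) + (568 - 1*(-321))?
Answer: 2808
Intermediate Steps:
(1036 + 883) + (568 - 1*(-321)) = 1919 + (568 + 321) = 1919 + 889 = 2808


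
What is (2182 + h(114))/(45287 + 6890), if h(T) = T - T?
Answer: 2182/52177 ≈ 0.041819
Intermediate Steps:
h(T) = 0
(2182 + h(114))/(45287 + 6890) = (2182 + 0)/(45287 + 6890) = 2182/52177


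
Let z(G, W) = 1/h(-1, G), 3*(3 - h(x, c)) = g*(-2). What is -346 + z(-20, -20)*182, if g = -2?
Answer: -1184/5 ≈ -236.80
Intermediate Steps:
h(x, c) = 5/3 (h(x, c) = 3 - (-2)*(-2)/3 = 3 - ⅓*4 = 3 - 4/3 = 5/3)
z(G, W) = ⅗ (z(G, W) = 1/(5/3) = ⅗)
-346 + z(-20, -20)*182 = -346 + (⅗)*182 = -346 + 546/5 = -1184/5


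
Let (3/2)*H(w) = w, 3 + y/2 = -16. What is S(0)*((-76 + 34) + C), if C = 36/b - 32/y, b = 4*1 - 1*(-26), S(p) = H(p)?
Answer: 0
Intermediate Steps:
y = -38 (y = -6 + 2*(-16) = -6 - 32 = -38)
H(w) = 2*w/3
S(p) = 2*p/3
b = 30 (b = 4 + 26 = 30)
C = 194/95 (C = 36/30 - 32/(-38) = 36*(1/30) - 32*(-1/38) = 6/5 + 16/19 = 194/95 ≈ 2.0421)
S(0)*((-76 + 34) + C) = ((2/3)*0)*((-76 + 34) + 194/95) = 0*(-42 + 194/95) = 0*(-3796/95) = 0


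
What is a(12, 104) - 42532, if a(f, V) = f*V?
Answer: -41284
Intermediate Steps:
a(f, V) = V*f
a(12, 104) - 42532 = 104*12 - 42532 = 1248 - 42532 = -41284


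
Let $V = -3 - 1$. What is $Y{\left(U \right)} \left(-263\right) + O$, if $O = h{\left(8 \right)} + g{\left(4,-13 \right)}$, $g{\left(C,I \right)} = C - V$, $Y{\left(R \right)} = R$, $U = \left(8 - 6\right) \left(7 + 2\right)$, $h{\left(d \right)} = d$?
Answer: $-4718$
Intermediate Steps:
$V = -4$
$U = 18$ ($U = 2 \cdot 9 = 18$)
$g{\left(C,I \right)} = 4 + C$ ($g{\left(C,I \right)} = C - -4 = C + 4 = 4 + C$)
$O = 16$ ($O = 8 + \left(4 + 4\right) = 8 + 8 = 16$)
$Y{\left(U \right)} \left(-263\right) + O = 18 \left(-263\right) + 16 = -4734 + 16 = -4718$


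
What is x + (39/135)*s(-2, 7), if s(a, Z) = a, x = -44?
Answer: -2006/45 ≈ -44.578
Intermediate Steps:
x + (39/135)*s(-2, 7) = -44 + (39/135)*(-2) = -44 + (39*(1/135))*(-2) = -44 + (13/45)*(-2) = -44 - 26/45 = -2006/45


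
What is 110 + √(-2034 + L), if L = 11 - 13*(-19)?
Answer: 110 + 4*I*√111 ≈ 110.0 + 42.143*I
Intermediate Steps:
L = 258 (L = 11 + 247 = 258)
110 + √(-2034 + L) = 110 + √(-2034 + 258) = 110 + √(-1776) = 110 + 4*I*√111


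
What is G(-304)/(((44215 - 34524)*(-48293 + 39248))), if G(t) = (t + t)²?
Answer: -369664/87655095 ≈ -0.0042173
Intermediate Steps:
G(t) = 4*t² (G(t) = (2*t)² = 4*t²)
G(-304)/(((44215 - 34524)*(-48293 + 39248))) = (4*(-304)²)/(((44215 - 34524)*(-48293 + 39248))) = (4*92416)/((9691*(-9045))) = 369664/(-87655095) = 369664*(-1/87655095) = -369664/87655095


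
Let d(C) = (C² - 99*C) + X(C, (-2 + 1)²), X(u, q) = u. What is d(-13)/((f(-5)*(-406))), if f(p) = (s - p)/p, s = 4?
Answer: 2405/1218 ≈ 1.9745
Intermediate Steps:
d(C) = C² - 98*C (d(C) = (C² - 99*C) + C = C² - 98*C)
f(p) = (4 - p)/p
d(-13)/((f(-5)*(-406))) = (-13*(-98 - 13))/((((4 - 1*(-5))/(-5))*(-406))) = (-13*(-111))/((-(4 + 5)/5*(-406))) = 1443/((-⅕*9*(-406))) = 1443/((-9/5*(-406))) = 1443/(3654/5) = 1443*(5/3654) = 2405/1218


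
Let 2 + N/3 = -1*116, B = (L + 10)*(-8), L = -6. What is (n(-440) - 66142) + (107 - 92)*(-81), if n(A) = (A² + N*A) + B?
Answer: 281971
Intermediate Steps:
B = -32 (B = (-6 + 10)*(-8) = 4*(-8) = -32)
N = -354 (N = -6 + 3*(-1*116) = -6 + 3*(-116) = -6 - 348 = -354)
n(A) = -32 + A² - 354*A (n(A) = (A² - 354*A) - 32 = -32 + A² - 354*A)
(n(-440) - 66142) + (107 - 92)*(-81) = ((-32 + (-440)² - 354*(-440)) - 66142) + (107 - 92)*(-81) = ((-32 + 193600 + 155760) - 66142) + 15*(-81) = (349328 - 66142) - 1215 = 283186 - 1215 = 281971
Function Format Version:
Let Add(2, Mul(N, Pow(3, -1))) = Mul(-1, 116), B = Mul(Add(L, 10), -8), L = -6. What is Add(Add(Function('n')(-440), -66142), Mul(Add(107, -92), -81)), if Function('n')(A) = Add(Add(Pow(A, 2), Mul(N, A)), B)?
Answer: 281971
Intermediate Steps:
B = -32 (B = Mul(Add(-6, 10), -8) = Mul(4, -8) = -32)
N = -354 (N = Add(-6, Mul(3, Mul(-1, 116))) = Add(-6, Mul(3, -116)) = Add(-6, -348) = -354)
Function('n')(A) = Add(-32, Pow(A, 2), Mul(-354, A)) (Function('n')(A) = Add(Add(Pow(A, 2), Mul(-354, A)), -32) = Add(-32, Pow(A, 2), Mul(-354, A)))
Add(Add(Function('n')(-440), -66142), Mul(Add(107, -92), -81)) = Add(Add(Add(-32, Pow(-440, 2), Mul(-354, -440)), -66142), Mul(Add(107, -92), -81)) = Add(Add(Add(-32, 193600, 155760), -66142), Mul(15, -81)) = Add(Add(349328, -66142), -1215) = Add(283186, -1215) = 281971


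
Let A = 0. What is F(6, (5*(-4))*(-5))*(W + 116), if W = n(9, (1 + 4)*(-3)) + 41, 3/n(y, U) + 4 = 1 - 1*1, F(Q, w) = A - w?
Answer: -15625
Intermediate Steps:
F(Q, w) = -w (F(Q, w) = 0 - w = -w)
n(y, U) = -3/4 (n(y, U) = 3/(-4 + (1 - 1*1)) = 3/(-4 + (1 - 1)) = 3/(-4 + 0) = 3/(-4) = 3*(-1/4) = -3/4)
W = 161/4 (W = -3/4 + 41 = 161/4 ≈ 40.250)
F(6, (5*(-4))*(-5))*(W + 116) = (-5*(-4)*(-5))*(161/4 + 116) = -(-20)*(-5)*(625/4) = -1*100*(625/4) = -100*625/4 = -15625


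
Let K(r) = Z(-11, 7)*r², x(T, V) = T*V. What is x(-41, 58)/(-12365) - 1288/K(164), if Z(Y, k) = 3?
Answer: 21993743/124713390 ≈ 0.17635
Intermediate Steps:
K(r) = 3*r²
x(-41, 58)/(-12365) - 1288/K(164) = -41*58/(-12365) - 1288/(3*164²) = -2378*(-1/12365) - 1288/(3*26896) = 2378/12365 - 1288/80688 = 2378/12365 - 1288*1/80688 = 2378/12365 - 161/10086 = 21993743/124713390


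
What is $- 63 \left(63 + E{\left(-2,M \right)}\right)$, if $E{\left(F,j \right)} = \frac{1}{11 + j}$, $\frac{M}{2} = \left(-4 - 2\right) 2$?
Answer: $- \frac{51534}{13} \approx -3964.2$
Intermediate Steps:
$M = -24$ ($M = 2 \left(-4 - 2\right) 2 = 2 \left(\left(-6\right) 2\right) = 2 \left(-12\right) = -24$)
$- 63 \left(63 + E{\left(-2,M \right)}\right) = - 63 \left(63 + \frac{1}{11 - 24}\right) = - 63 \left(63 + \frac{1}{-13}\right) = - 63 \left(63 - \frac{1}{13}\right) = \left(-63\right) \frac{818}{13} = - \frac{51534}{13}$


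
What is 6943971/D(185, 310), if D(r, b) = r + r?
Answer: 6943971/370 ≈ 18768.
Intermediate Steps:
D(r, b) = 2*r
6943971/D(185, 310) = 6943971/((2*185)) = 6943971/370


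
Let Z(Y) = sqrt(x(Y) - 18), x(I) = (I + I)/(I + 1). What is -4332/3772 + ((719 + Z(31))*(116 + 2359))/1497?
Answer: 558823608/470557 + 825*I*sqrt(257)/1996 ≈ 1187.6 + 6.6261*I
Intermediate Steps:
x(I) = 2*I/(1 + I) (x(I) = (2*I)/(1 + I) = 2*I/(1 + I))
Z(Y) = sqrt(-18 + 2*Y/(1 + Y)) (Z(Y) = sqrt(2*Y/(1 + Y) - 18) = sqrt(-18 + 2*Y/(1 + Y)))
-4332/3772 + ((719 + Z(31))*(116 + 2359))/1497 = -4332/3772 + ((719 + sqrt(2)*sqrt((-9 - 8*31)/(1 + 31)))*(116 + 2359))/1497 = -4332*1/3772 + ((719 + sqrt(2)*sqrt((-9 - 248)/32))*2475)*(1/1497) = -1083/943 + ((719 + sqrt(2)*sqrt((1/32)*(-257)))*2475)*(1/1497) = -1083/943 + ((719 + sqrt(2)*sqrt(-257/32))*2475)*(1/1497) = -1083/943 + ((719 + sqrt(2)*(I*sqrt(514)/8))*2475)*(1/1497) = -1083/943 + ((719 + I*sqrt(257)/4)*2475)*(1/1497) = -1083/943 + (1779525 + 2475*I*sqrt(257)/4)*(1/1497) = -1083/943 + (593175/499 + 825*I*sqrt(257)/1996) = 558823608/470557 + 825*I*sqrt(257)/1996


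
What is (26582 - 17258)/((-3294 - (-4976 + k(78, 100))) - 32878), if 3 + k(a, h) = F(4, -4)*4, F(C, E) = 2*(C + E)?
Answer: -9324/31193 ≈ -0.29891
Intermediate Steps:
F(C, E) = 2*C + 2*E
k(a, h) = -3 (k(a, h) = -3 + (2*4 + 2*(-4))*4 = -3 + (8 - 8)*4 = -3 + 0*4 = -3 + 0 = -3)
(26582 - 17258)/((-3294 - (-4976 + k(78, 100))) - 32878) = (26582 - 17258)/((-3294 - (-4976 - 3)) - 32878) = 9324/((-3294 - 1*(-4979)) - 32878) = 9324/((-3294 + 4979) - 32878) = 9324/(1685 - 32878) = 9324/(-31193) = 9324*(-1/31193) = -9324/31193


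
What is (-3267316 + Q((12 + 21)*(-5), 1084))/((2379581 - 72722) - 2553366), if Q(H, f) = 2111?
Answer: 3265205/246507 ≈ 13.246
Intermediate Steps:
(-3267316 + Q((12 + 21)*(-5), 1084))/((2379581 - 72722) - 2553366) = (-3267316 + 2111)/((2379581 - 72722) - 2553366) = -3265205/(2306859 - 2553366) = -3265205/(-246507) = -3265205*(-1/246507) = 3265205/246507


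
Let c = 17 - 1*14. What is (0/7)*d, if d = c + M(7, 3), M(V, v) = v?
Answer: 0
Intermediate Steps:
c = 3 (c = 17 - 14 = 3)
d = 6 (d = 3 + 3 = 6)
(0/7)*d = (0/7)*6 = (0*(⅐))*6 = 0*6 = 0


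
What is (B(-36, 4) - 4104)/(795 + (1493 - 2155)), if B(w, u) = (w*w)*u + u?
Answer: 1084/133 ≈ 8.1504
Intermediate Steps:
B(w, u) = u + u*w**2 (B(w, u) = w**2*u + u = u*w**2 + u = u + u*w**2)
(B(-36, 4) - 4104)/(795 + (1493 - 2155)) = (4*(1 + (-36)**2) - 4104)/(795 + (1493 - 2155)) = (4*(1 + 1296) - 4104)/(795 - 662) = (4*1297 - 4104)/133 = (5188 - 4104)*(1/133) = 1084*(1/133) = 1084/133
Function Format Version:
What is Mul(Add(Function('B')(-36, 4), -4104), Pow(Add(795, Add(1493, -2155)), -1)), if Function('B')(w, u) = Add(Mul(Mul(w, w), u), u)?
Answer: Rational(1084, 133) ≈ 8.1504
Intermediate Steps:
Function('B')(w, u) = Add(u, Mul(u, Pow(w, 2))) (Function('B')(w, u) = Add(Mul(Pow(w, 2), u), u) = Add(Mul(u, Pow(w, 2)), u) = Add(u, Mul(u, Pow(w, 2))))
Mul(Add(Function('B')(-36, 4), -4104), Pow(Add(795, Add(1493, -2155)), -1)) = Mul(Add(Mul(4, Add(1, Pow(-36, 2))), -4104), Pow(Add(795, Add(1493, -2155)), -1)) = Mul(Add(Mul(4, Add(1, 1296)), -4104), Pow(Add(795, -662), -1)) = Mul(Add(Mul(4, 1297), -4104), Pow(133, -1)) = Mul(Add(5188, -4104), Rational(1, 133)) = Mul(1084, Rational(1, 133)) = Rational(1084, 133)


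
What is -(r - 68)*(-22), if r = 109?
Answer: 902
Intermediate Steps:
-(r - 68)*(-22) = -(109 - 68)*(-22) = -41*(-22) = -1*(-902) = 902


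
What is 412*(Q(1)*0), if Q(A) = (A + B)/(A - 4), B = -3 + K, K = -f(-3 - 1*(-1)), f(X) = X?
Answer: 0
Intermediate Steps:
K = 2 (K = -(-3 - 1*(-1)) = -(-3 + 1) = -1*(-2) = 2)
B = -1 (B = -3 + 2 = -1)
Q(A) = (-1 + A)/(-4 + A) (Q(A) = (A - 1)/(A - 4) = (-1 + A)/(-4 + A))
412*(Q(1)*0) = 412*(((-1 + 1)/(-4 + 1))*0) = 412*((0/(-3))*0) = 412*(-⅓*0*0) = 412*(0*0) = 412*0 = 0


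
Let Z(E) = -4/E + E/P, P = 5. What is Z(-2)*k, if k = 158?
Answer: 1264/5 ≈ 252.80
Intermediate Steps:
Z(E) = -4/E + E/5
Z(-2)*k = (-4/(-2) + (⅕)*(-2))*158 = (-4*(-½) - ⅖)*158 = (2 - ⅖)*158 = (8/5)*158 = 1264/5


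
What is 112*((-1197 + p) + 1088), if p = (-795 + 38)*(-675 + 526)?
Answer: 12620608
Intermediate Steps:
p = 112793 (p = -757*(-149) = 112793)
112*((-1197 + p) + 1088) = 112*((-1197 + 112793) + 1088) = 112*(111596 + 1088) = 112*112684 = 12620608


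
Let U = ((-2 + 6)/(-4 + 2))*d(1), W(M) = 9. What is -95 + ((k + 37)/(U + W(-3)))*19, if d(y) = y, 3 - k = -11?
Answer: 304/7 ≈ 43.429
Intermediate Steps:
k = 14 (k = 3 - 1*(-11) = 3 + 11 = 14)
U = -2 (U = ((-2 + 6)/(-4 + 2))*1 = (4/(-2))*1 = (4*(-1/2))*1 = -2*1 = -2)
-95 + ((k + 37)/(U + W(-3)))*19 = -95 + ((14 + 37)/(-2 + 9))*19 = -95 + (51/7)*19 = -95 + 969/7 = 304/7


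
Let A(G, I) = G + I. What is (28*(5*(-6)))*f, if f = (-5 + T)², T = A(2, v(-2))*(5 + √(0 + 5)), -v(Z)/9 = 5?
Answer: -48421800 - 15892800*√5 ≈ -8.3959e+7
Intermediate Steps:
v(Z) = -45 (v(Z) = -9*5 = -45)
T = -215 - 43*√5 (T = (2 - 45)*(5 + √(0 + 5)) = -43*(5 + √5) = -215 - 43*√5 ≈ -311.15)
f = (-220 - 43*√5)² (f = (-5 + (-215 - 43*√5))² = (-220 - 43*√5)² ≈ 99951.)
(28*(5*(-6)))*f = (28*(5*(-6)))*(57645 + 18920*√5) = (28*(-30))*(57645 + 18920*√5) = -840*(57645 + 18920*√5) = -48421800 - 15892800*√5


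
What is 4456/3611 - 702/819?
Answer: 9526/25277 ≈ 0.37686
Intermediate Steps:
4456/3611 - 702/819 = 4456*(1/3611) - 702*1/819 = 4456/3611 - 6/7 = 9526/25277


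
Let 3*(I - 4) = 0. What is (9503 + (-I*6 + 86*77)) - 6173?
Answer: 9928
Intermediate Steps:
I = 4 (I = 4 + (⅓)*0 = 4 + 0 = 4)
(9503 + (-I*6 + 86*77)) - 6173 = (9503 + (-1*4*6 + 86*77)) - 6173 = (9503 + (-4*6 + 6622)) - 6173 = (9503 + (-24 + 6622)) - 6173 = (9503 + 6598) - 6173 = 16101 - 6173 = 9928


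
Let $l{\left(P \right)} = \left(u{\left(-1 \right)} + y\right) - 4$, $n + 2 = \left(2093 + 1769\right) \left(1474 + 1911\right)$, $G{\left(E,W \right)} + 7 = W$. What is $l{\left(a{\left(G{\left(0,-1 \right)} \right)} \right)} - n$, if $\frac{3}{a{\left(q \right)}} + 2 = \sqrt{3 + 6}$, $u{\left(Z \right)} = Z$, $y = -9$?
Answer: $-13072882$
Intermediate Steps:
$G{\left(E,W \right)} = -7 + W$
$a{\left(q \right)} = 3$ ($a{\left(q \right)} = \frac{3}{-2 + \sqrt{3 + 6}} = \frac{3}{-2 + \sqrt{9}} = \frac{3}{-2 + 3} = \frac{3}{1} = 3 \cdot 1 = 3$)
$n = 13072868$ ($n = -2 + \left(2093 + 1769\right) \left(1474 + 1911\right) = -2 + 3862 \cdot 3385 = -2 + 13072870 = 13072868$)
$l{\left(P \right)} = -14$ ($l{\left(P \right)} = \left(-1 - 9\right) - 4 = -10 - 4 = -14$)
$l{\left(a{\left(G{\left(0,-1 \right)} \right)} \right)} - n = -14 - 13072868 = -13072882$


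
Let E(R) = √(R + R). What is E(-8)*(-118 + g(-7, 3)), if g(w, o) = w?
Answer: -500*I ≈ -500.0*I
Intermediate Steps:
E(R) = √2*√R (E(R) = √(2*R) = √2*√R)
E(-8)*(-118 + g(-7, 3)) = (√2*√(-8))*(-118 - 7) = (√2*(2*I*√2))*(-125) = (4*I)*(-125) = -500*I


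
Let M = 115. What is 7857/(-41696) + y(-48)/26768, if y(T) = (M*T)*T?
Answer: 677340999/69757408 ≈ 9.7099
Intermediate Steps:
y(T) = 115*T**2 (y(T) = (115*T)*T = 115*T**2)
7857/(-41696) + y(-48)/26768 = 7857/(-41696) + (115*(-48)**2)/26768 = 7857*(-1/41696) + (115*2304)*(1/26768) = -7857/41696 + 264960*(1/26768) = -7857/41696 + 16560/1673 = 677340999/69757408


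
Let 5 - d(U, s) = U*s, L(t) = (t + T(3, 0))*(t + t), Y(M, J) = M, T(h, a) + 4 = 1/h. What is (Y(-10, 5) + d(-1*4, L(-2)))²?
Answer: 66049/9 ≈ 7338.8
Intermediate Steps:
T(h, a) = -4 + 1/h
L(t) = 2*t*(-11/3 + t) (L(t) = (t + (-4 + 1/3))*(t + t) = (t + (-4 + ⅓))*(2*t) = (t - 11/3)*(2*t) = (-11/3 + t)*(2*t) = 2*t*(-11/3 + t))
d(U, s) = 5 - U*s
(Y(-10, 5) + d(-1*4, L(-2)))² = (-10 + (5 - (-1*4)*(⅔)*(-2)*(-11 + 3*(-2))))² = (-10 + (5 - 1*(-4)*(⅔)*(-2)*(-11 - 6)))² = (-10 + (5 - 1*(-4)*(⅔)*(-2)*(-17)))² = (-10 + (5 - 1*(-4)*68/3))² = (-10 + (5 + 272/3))² = (-10 + 287/3)² = (257/3)² = 66049/9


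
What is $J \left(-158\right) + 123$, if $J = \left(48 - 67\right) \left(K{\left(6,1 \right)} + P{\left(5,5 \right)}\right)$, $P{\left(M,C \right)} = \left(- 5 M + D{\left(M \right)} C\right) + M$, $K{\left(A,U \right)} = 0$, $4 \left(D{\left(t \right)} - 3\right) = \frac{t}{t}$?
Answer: $- \frac{22269}{2} \approx -11135.0$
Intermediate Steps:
$D{\left(t \right)} = \frac{13}{4}$ ($D{\left(t \right)} = 3 + \frac{t \frac{1}{t}}{4} = 3 + \frac{1}{4} \cdot 1 = 3 + \frac{1}{4} = \frac{13}{4}$)
$P{\left(M,C \right)} = - 4 M + \frac{13 C}{4}$ ($P{\left(M,C \right)} = \left(- 5 M + \frac{13 C}{4}\right) + M = - 4 M + \frac{13 C}{4}$)
$J = \frac{285}{4}$ ($J = \left(48 - 67\right) \left(0 + \left(\left(-4\right) 5 + \frac{13}{4} \cdot 5\right)\right) = - 19 \left(0 + \left(-20 + \frac{65}{4}\right)\right) = - 19 \left(0 - \frac{15}{4}\right) = \left(-19\right) \left(- \frac{15}{4}\right) = \frac{285}{4} \approx 71.25$)
$J \left(-158\right) + 123 = \frac{285}{4} \left(-158\right) + 123 = - \frac{22515}{2} + 123 = - \frac{22269}{2}$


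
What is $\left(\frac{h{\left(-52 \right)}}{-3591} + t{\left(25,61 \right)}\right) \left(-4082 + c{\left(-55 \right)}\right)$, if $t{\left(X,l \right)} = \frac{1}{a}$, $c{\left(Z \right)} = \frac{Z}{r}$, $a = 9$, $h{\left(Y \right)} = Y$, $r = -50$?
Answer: $- \frac{6134953}{11970} \approx -512.53$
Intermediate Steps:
$c{\left(Z \right)} = - \frac{Z}{50}$ ($c{\left(Z \right)} = \frac{Z}{-50} = Z \left(- \frac{1}{50}\right) = - \frac{Z}{50}$)
$t{\left(X,l \right)} = \frac{1}{9}$
$\left(\frac{h{\left(-52 \right)}}{-3591} + t{\left(25,61 \right)}\right) \left(-4082 + c{\left(-55 \right)}\right) = \left(- \frac{52}{-3591} + \frac{1}{9}\right) \left(-4082 - - \frac{11}{10}\right) = \left(\left(-52\right) \left(- \frac{1}{3591}\right) + \frac{1}{9}\right) \left(-4082 + \frac{11}{10}\right) = \left(\frac{52}{3591} + \frac{1}{9}\right) \left(- \frac{40809}{10}\right) = \frac{451}{3591} \left(- \frac{40809}{10}\right) = - \frac{6134953}{11970}$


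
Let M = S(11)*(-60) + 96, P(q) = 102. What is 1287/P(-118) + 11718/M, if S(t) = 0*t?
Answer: 36633/272 ≈ 134.68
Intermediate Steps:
S(t) = 0
M = 96 (M = 0*(-60) + 96 = 0 + 96 = 96)
1287/P(-118) + 11718/M = 1287/102 + 11718/96 = 1287*(1/102) + 11718*(1/96) = 429/34 + 1953/16 = 36633/272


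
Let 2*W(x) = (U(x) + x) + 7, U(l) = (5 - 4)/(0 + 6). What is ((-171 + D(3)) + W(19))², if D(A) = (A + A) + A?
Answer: 3193369/144 ≈ 22176.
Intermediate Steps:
U(l) = ⅙ (U(l) = 1/6 = 1*(⅙) = ⅙)
D(A) = 3*A (D(A) = 2*A + A = 3*A)
W(x) = 43/12 + x/2 (W(x) = ((⅙ + x) + 7)/2 = (43/6 + x)/2 = 43/12 + x/2)
((-171 + D(3)) + W(19))² = ((-171 + 3*3) + (43/12 + (½)*19))² = ((-171 + 9) + (43/12 + 19/2))² = (-162 + 157/12)² = (-1787/12)² = 3193369/144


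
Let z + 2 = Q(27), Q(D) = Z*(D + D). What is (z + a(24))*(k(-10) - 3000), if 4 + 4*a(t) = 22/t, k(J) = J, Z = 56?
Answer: -218253595/24 ≈ -9.0939e+6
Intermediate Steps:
a(t) = -1 + 11/(2*t) (a(t) = -1 + (22/t)/4 = -1 + 11/(2*t))
Q(D) = 112*D (Q(D) = 56*(D + D) = 56*(2*D) = 112*D)
z = 3022 (z = -2 + 112*27 = -2 + 3024 = 3022)
(z + a(24))*(k(-10) - 3000) = (3022 + (11/2 - 1*24)/24)*(-10 - 3000) = (3022 + (11/2 - 24)/24)*(-3010) = (3022 + (1/24)*(-37/2))*(-3010) = (3022 - 37/48)*(-3010) = (145019/48)*(-3010) = -218253595/24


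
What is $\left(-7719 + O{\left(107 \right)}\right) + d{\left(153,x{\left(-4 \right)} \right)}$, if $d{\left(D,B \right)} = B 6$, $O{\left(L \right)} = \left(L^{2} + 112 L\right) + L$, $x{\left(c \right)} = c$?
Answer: $15797$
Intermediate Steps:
$O{\left(L \right)} = L^{2} + 113 L$
$d{\left(D,B \right)} = 6 B$
$\left(-7719 + O{\left(107 \right)}\right) + d{\left(153,x{\left(-4 \right)} \right)} = \left(-7719 + 107 \left(113 + 107\right)\right) + 6 \left(-4\right) = \left(-7719 + 107 \cdot 220\right) - 24 = \left(-7719 + 23540\right) - 24 = 15821 - 24 = 15797$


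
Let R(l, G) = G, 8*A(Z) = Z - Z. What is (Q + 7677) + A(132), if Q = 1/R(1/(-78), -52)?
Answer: 399203/52 ≈ 7677.0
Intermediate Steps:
A(Z) = 0 (A(Z) = (Z - Z)/8 = (⅛)*0 = 0)
Q = -1/52 (Q = 1/(-52) = -1/52 ≈ -0.019231)
(Q + 7677) + A(132) = (-1/52 + 7677) + 0 = 399203/52 + 0 = 399203/52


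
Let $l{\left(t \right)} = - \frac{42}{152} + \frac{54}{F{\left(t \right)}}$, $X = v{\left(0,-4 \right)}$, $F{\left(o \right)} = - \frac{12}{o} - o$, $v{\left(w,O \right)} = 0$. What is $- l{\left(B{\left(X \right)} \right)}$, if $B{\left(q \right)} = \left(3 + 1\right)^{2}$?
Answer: $\frac{17823}{5092} \approx 3.5002$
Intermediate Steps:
$F{\left(o \right)} = - o - \frac{12}{o}$
$X = 0$
$B{\left(q \right)} = 16$ ($B{\left(q \right)} = 4^{2} = 16$)
$l{\left(t \right)} = - \frac{21}{76} + \frac{54}{- t - \frac{12}{t}}$ ($l{\left(t \right)} = - \frac{42}{152} + \frac{54}{- t - \frac{12}{t}} = \left(-42\right) \frac{1}{152} + \frac{54}{- t - \frac{12}{t}} = - \frac{21}{76} + \frac{54}{- t - \frac{12}{t}}$)
$- l{\left(B{\left(X \right)} \right)} = - \frac{3 \left(-84 - 21888 - 7 \cdot 16^{2}\right)}{76 \left(12 + 16^{2}\right)} = - \frac{3 \left(-84 - 21888 - 1792\right)}{76 \left(12 + 256\right)} = - \frac{3 \left(-84 - 21888 - 1792\right)}{76 \cdot 268} = - \frac{3 \left(-23764\right)}{76 \cdot 268} = \left(-1\right) \left(- \frac{17823}{5092}\right) = \frac{17823}{5092}$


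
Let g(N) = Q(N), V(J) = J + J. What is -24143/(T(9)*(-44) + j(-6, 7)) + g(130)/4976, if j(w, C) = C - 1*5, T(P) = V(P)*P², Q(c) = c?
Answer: 32118767/79802600 ≈ 0.40248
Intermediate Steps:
V(J) = 2*J
g(N) = N
T(P) = 2*P³ (T(P) = (2*P)*P² = 2*P³)
j(w, C) = -5 + C (j(w, C) = C - 5 = -5 + C)
-24143/(T(9)*(-44) + j(-6, 7)) + g(130)/4976 = -24143/((2*9³)*(-44) + (-5 + 7)) + 130/4976 = -24143/((2*729)*(-44) + 2) + 130*(1/4976) = -24143/(1458*(-44) + 2) + 65/2488 = -24143/(-64152 + 2) + 65/2488 = -24143/(-64150) + 65/2488 = -24143*(-1/64150) + 65/2488 = 24143/64150 + 65/2488 = 32118767/79802600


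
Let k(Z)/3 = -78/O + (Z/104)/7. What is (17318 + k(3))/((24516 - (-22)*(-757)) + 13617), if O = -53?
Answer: 668368541/828745736 ≈ 0.80648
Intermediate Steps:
k(Z) = 234/53 + 3*Z/728 (k(Z) = 3*(-78/(-53) + (Z/104)/7) = 3*(-78*(-1/53) + (Z*(1/104))*(⅐)) = 3*(78/53 + (Z/104)*(⅐)) = 3*(78/53 + Z/728) = 234/53 + 3*Z/728)
(17318 + k(3))/((24516 - (-22)*(-757)) + 13617) = (17318 + (234/53 + (3/728)*3))/((24516 - (-22)*(-757)) + 13617) = (17318 + (234/53 + 9/728))/((24516 - 1*16654) + 13617) = (17318 + 170829/38584)/((24516 - 16654) + 13617) = 668368541/(38584*(7862 + 13617)) = (668368541/38584)/21479 = (668368541/38584)*(1/21479) = 668368541/828745736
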